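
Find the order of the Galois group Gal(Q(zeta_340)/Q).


|Gal(Q(zeta_340)/Q)| = phi(340)
= 128

128


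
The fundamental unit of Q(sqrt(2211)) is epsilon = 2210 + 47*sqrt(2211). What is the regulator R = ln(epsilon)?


epsilon = 2210 + 47*sqrt(2211)
= 4419.9998
R = ln(4419.9998)
= 8.3939

8.3939


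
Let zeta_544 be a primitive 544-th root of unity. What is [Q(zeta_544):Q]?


The degree equals Euler's totient phi(544).
544 = 2^5 * 17
phi(544) = 256

256


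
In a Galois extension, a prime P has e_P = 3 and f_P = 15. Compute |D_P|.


|D_P| = e * f
= 3 * 15
= 45

45


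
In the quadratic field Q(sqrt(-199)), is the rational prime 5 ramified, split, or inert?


K = Q(sqrt(-199)). Since d mod 4 = 1, disc(K) = -199.
Check p | disc: -199 mod 5 = 1.
p does not divide disc. Compute Legendre symbol (d/p):
1^((5-1)/2) mod 5 = 1
(d/p) = 1, so p splits: (p) = P*P' with e=1, f=1, g=2.
Therefore p is split.

split


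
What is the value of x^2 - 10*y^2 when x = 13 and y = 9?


x^2 - d*y^2
= 13^2 - 10*9^2
= 169 - 810
= -641

-641


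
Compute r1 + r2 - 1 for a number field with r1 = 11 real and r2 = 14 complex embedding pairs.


By Dirichlet's unit theorem:
rank = r1 + r2 - 1
= 11 + 14 - 1
= 24

24


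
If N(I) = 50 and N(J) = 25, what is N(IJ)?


N(IJ) = N(I) * N(J)
= 50 * 25
= 1250

1250


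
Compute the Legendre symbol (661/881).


p = 881 is prime, so compute (661/881) with the reciprocity algorithm (Jacobi-symbol steps: pull out 2s via (2/n), flip via reciprocity, reduce):
  reciprocity: (661/881) -> +(881/661)
  reduce: (220/661)
  pull out 2: (2/661) = -1  (since 661 mod 8 = 5)
  pull out 2: (2/661) = -1  (since 661 mod 8 = 5)
  reciprocity: (55/661) -> +(661/55)
  reduce: (1/55)
  (1/55) = 1
Product of signs = 1
(661/881) = 1

1


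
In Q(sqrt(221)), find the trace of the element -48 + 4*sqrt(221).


Tr(a + b*sqrt(d)) = (a + b*sqrt(d)) + (a - b*sqrt(d)) = 2a
= 2 * (-48)
= -96

-96


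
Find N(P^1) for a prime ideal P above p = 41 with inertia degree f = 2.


N(P^a) = p^(a*f)
= 41^(1*2)
= 41^2
= 1681

1681


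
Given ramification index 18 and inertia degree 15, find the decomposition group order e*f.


|D_P| = e * f
= 18 * 15
= 270

270


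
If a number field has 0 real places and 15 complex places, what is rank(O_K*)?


By Dirichlet's unit theorem:
rank = r1 + r2 - 1
= 0 + 15 - 1
= 14

14


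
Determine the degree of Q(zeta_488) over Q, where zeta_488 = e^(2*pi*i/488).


The degree equals Euler's totient phi(488).
488 = 2^3 * 61
phi(488) = 240

240


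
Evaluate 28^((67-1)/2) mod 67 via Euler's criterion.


p = 67 is prime and the exponent is (p-1)/2 = 33, so by Euler's criterion 28^33 = (28/67) = +1 or -1 mod 67.
Compute by square-and-multiply:
  33 = 32 + 1 (binary 100001)
  Repeated squaring mod 67: 28^1 = 28, 28^2 = 47, 28^4 = 65, 28^8 = 4, 28^16 = 16, 28^32 = 55
  28^33 = 28^32 * 28^1 = 55 * 28 mod 67
    55 * 28 = 1540 = 66 mod 67
  28^33 = 66 mod 67
Result 66 = p - 1 = -1 mod 67: 28 is a quadratic non-residue mod 67. As a residue in [0, p-1] the value is 66.
28^33 mod 67 = 66

66


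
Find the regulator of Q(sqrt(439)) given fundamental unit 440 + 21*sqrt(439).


epsilon = 440 + 21*sqrt(439)
= 879.9989
R = ln(879.9989)
= 6.7799

6.7799


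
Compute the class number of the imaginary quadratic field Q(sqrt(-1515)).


K = Q(sqrt(-1515)). d mod 4 = 1, so D = disc(K) = d = -1515
h(K) equals the number of primitive reduced positive-definite forms (a, b, c) = a*x^2 + b*x*y + c*y^2 with b^2 - 4ac = D,
where reduced means |b| <= a <= c, with b >= 0 whenever |b| = a or a = c, and primitive means gcd(a, b, c) = 1.
Reduced forces 3a^2 <= |D| = 1515, so 1 <= a <= 22; b must have the parity of D, and c = (b^2 - D)/(4a) must be an integer >= a.
Enumerate a = 1..22, b in [-a, a]:
  a=1: (1, 1, 379)  [1]
  a=2: none
  a=3: (3, 3, 127)  [1]
  a=4: none
  a=5: (5, 5, 77)  [1]
  a=6: none
  a=7: (7, -5, 55), (7, 5, 55)  [2]
  a=8..10: none
  a=11: (11, -5, 35), (11, 5, 35)  [2]
  a=12..14: none
  a=15: (15, 15, 29)  [1]
  a=16: none
  a=17: (17, -7, 23), (17, 7, 23)  [2]
  a=18: none
  a=19: (19, -9, 21), (19, 9, 21)  [2]
  a=20..22: none
Total reduced forms: 1 + 1 + 1 + 2 + 2 + 1 + 2 + 2 = 12
h = 12

12


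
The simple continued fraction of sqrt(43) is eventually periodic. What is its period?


Run the CF algorithm for sqrt(43).
a_0 = floor(sqrt(43)) = 6; set m_0=0, q_0=1.
Recurrence: m' = q*a - m,  q' = (d - m'^2)/q,  a' = floor((a_0 + m')/q').
  step 1: m=6, q=7, a=1
  step 2: m=1, q=6, a=1
  step 3: m=5, q=3, a=3
  step 4: m=4, q=9, a=1
  step 5: m=5, q=2, a=5
  step 6: m=5, q=9, a=1
  step 7: m=4, q=3, a=3
  step 8: m=5, q=6, a=1
  step 9: m=1, q=7, a=1
  step 10: m=6, q=1, a=12
a_10 = 2*a_0 = 12, so the period closes here.
sqrt(43) = [6; 1, 1, 3, 1, 5, 1, 3, 1, 1, 12]
Period length = 10

10


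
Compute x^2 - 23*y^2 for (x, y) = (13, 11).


x^2 - d*y^2
= 13^2 - 23*11^2
= 169 - 2783
= -2614

-2614


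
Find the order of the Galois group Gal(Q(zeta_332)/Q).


|Gal(Q(zeta_332)/Q)| = phi(332)
= 164

164


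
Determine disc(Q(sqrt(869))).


For K = Q(sqrt(d)) with d squarefree: disc(K) = d if d = 1 mod 4, and disc(K) = 4d if d = 2 or 3 mod 4.
Here d = 869, and d mod 4 = 1.
d = 1 mod 4 (O_K = Z[(1+sqrt(d))/2]), so disc(K) = d = 869

869


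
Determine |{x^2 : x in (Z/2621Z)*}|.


For prime p, the number of non-zero quadratic residues is (p-1)/2.
= (2621-1)/2
= 1310

1310


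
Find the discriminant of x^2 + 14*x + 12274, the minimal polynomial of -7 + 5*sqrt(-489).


The element -7 + 5*sqrt(-489) has minimal polynomial:
x^2 + 14*x + 12274
Discriminant = (14)^2 - 4*(12274)
= 196 - 49096
= -48900

-48900


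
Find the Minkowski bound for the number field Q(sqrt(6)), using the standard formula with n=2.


d = 6, d mod 4 = 2, so disc(K) = 4d = 24; |disc(K)| = 24
Real quadratic field, so n = 2, s = r2 = 0, r1 = 2
M = (n!/n^n) * (4/pi)^s * sqrt(|disc(K)|) = (2!/2^2) * (4/pi)^0 * sqrt(24)
= 0.5 * 1.000000 * 4.898979
= 2.4495

2.4495


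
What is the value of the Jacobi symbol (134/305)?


Compute (134/305) via quadratic reciprocity:
  pull out 2: (2/305) = +1  (since 305 mod 8 = 1)
  reciprocity: (67/305) -> +(305/67)
  reduce: (37/67)
  reciprocity: (37/67) -> +(67/37)
  reduce: (30/37)
  pull out 2: (2/37) = -1  (since 37 mod 8 = 5)
  reciprocity: (15/37) -> +(37/15)
  reduce: (7/15)
  reciprocity: (7/15) -> -(15/7)
  reduce: (1/7)
  (1/7) = 1
Product of signs = 1

1


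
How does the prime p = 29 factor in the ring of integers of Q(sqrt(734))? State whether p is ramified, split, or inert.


K = Q(sqrt(734)). Since d mod 4 = 2, disc(K) = 2936.
Check p | disc: 2936 mod 29 = 7.
p does not divide disc. Compute Legendre symbol (d/p):
9^((29-1)/2) mod 29 = 1
(d/p) = 1, so p splits: (p) = P*P' with e=1, f=1, g=2.
Therefore p is split.

split


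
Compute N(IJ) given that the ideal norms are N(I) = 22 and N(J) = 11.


N(IJ) = N(I) * N(J)
= 22 * 11
= 242

242


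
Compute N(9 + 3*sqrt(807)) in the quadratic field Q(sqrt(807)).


N(a + b*sqrt(d)) = a^2 - d*b^2
= (9)^2 - (807)*(3)^2
= 81 - 7263
= -7182

-7182


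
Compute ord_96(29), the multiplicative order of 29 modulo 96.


We want ord_96(29), the smallest k >= 1 with 29^k = 1 mod 96.
n = 96 = 2^5 * 3, phi(96) = 32; the order divides phi(n).
Divisors of 32: 1, 2, 4, 8, 16, 32
Repeated squaring mod 96: 29^1 = 29, 29^2 = 73, 29^4 = 49, 29^8 = 1, 29^16 = 1, 29^32 = 1
Test divisors in increasing order:
  k=1: 29^1 = 29 mod 96
  k=2: 29^2 = 73 mod 96
  k=4: 29^4 = 49 mod 96
  k=8: 29^8 = 1 mod 96  <- first divisor giving 1
Order = 8

8


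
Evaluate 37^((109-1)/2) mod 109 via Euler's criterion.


p = 109 is prime and the exponent is (p-1)/2 = 54, so by Euler's criterion 37^54 = (37/109) = +1 or -1 mod 109.
Compute by square-and-multiply:
  54 = 32 + 16 + 4 + 2 (binary 110110)
  Repeated squaring mod 109: 37^1 = 37, 37^2 = 61, 37^4 = 15, 37^8 = 7, 37^16 = 49, 37^32 = 3
  37^54 = 37^32 * 37^16 * 37^4 * 37^2 = 3 * 49 * 15 * 61 mod 109
    3 * 49 = 147 = 38 mod 109
    38 * 15 = 570 = 25 mod 109
    25 * 61 = 1525 = 108 mod 109
  37^54 = 108 mod 109
Result 108 = p - 1 = -1 mod 109: 37 is a quadratic non-residue mod 109. As a residue in [0, p-1] the value is 108.
37^54 mod 109 = 108

108


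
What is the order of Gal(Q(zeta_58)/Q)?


|Gal(Q(zeta_58)/Q)| = phi(58)
= 28

28


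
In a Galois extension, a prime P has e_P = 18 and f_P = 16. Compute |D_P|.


|D_P| = e * f
= 18 * 16
= 288

288


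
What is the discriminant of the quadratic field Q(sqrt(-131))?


For K = Q(sqrt(d)) with d squarefree: disc(K) = d if d = 1 mod 4, and disc(K) = 4d if d = 2 or 3 mod 4.
Here d = -131, and d mod 4 = 1.
d = 1 mod 4 (O_K = Z[(1+sqrt(d))/2]), so disc(K) = d = -131

-131


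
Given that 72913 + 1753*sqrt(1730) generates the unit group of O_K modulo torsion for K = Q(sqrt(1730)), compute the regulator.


epsilon = 72913 + 1753*sqrt(1730)
= 145826.0000
R = ln(145826.0000)
= 11.8902

11.8902


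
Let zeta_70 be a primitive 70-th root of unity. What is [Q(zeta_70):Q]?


The degree equals Euler's totient phi(70).
70 = 2 * 5 * 7
phi(70) = 24

24


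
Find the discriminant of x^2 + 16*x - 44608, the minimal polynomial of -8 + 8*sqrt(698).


The element -8 + 8*sqrt(698) has minimal polynomial:
x^2 + 16*x - 44608
Discriminant = (16)^2 - 4*(-44608)
= 256 + 178432
= 178688

178688


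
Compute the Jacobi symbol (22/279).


Compute (22/279) via quadratic reciprocity:
  pull out 2: (2/279) = +1  (since 279 mod 8 = 7)
  reciprocity: (11/279) -> -(279/11)
  reduce: (4/11)
  pull out 2: (2/11) = -1  (since 11 mod 8 = 3)
  pull out 2: (2/11) = -1  (since 11 mod 8 = 3)
  (1/11) = 1
Product of signs = -1

-1


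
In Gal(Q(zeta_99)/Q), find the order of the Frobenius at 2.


The Frobenius at p in Gal(Q(zeta_n)/Q) = (Z/nZ)* is the class of p, so its order is ord_99(2), the smallest k >= 1 with 2^k = 1 mod 99.
n = 99 = 3^2 * 11, phi(99) = 60; the order divides phi(n).
Divisors of 60: 1, 2, 3, 4, 5, 6, 10, 12, 15, 20, 30, 60
Repeated squaring mod 99: 2^1 = 2, 2^2 = 4, 2^4 = 16, 2^8 = 58, 2^16 = 97, 2^32 = 4
Test divisors in increasing order:
  k=1: 2^1 = 2 mod 99
  k=2: 2^2 = 4 mod 99
  k=3: 2^3 = 4 * 2 = 8 mod 99
  k=4: 2^4 = 16 mod 99
  k=5: 2^5 = 16 * 2 = 32 mod 99
  k=6: 2^6 = 16 * 4 = 64 mod 99
  k=10: 2^10 = 58 * 4 = 34 mod 99
  k=12: 2^12 = 58 * 16 = 37 mod 99
  k=15: 2^15 = 58 * 16 * 4 * 2 = 98 mod 99
  k=20: 2^20 = 97 * 16 = 67 mod 99
  k=30: 2^30 = 97 * 58 * 16 * 4 = 1 mod 99  <- first divisor giving 1
Order = 30

30


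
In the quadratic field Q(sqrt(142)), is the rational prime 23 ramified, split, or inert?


K = Q(sqrt(142)). Since d mod 4 = 2, disc(K) = 568.
Check p | disc: 568 mod 23 = 16.
p does not divide disc. Compute Legendre symbol (d/p):
4^((23-1)/2) mod 23 = 1
(d/p) = 1, so p splits: (p) = P*P' with e=1, f=1, g=2.
Therefore p is split.

split


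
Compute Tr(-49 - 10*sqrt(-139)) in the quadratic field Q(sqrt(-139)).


Tr(a + b*sqrt(d)) = (a + b*sqrt(d)) + (a - b*sqrt(d)) = 2a
= 2 * (-49)
= -98

-98


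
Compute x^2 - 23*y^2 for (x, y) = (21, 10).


x^2 - d*y^2
= 21^2 - 23*10^2
= 441 - 2300
= -1859

-1859


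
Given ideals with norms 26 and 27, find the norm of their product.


N(IJ) = N(I) * N(J)
= 26 * 27
= 702

702


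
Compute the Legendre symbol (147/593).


p = 593 is prime, so compute (147/593) with the reciprocity algorithm (Jacobi-symbol steps: pull out 2s via (2/n), flip via reciprocity, reduce):
  reciprocity: (147/593) -> +(593/147)
  reduce: (5/147)
  reciprocity: (5/147) -> +(147/5)
  reduce: (2/5)
  pull out 2: (2/5) = -1  (since 5 mod 8 = 5)
  (1/5) = 1
Product of signs = -1
(147/593) = -1

-1


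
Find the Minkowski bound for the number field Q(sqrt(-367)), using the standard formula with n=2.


d = -367, d mod 4 = 1, so disc(K) = d = -367; |disc(K)| = 367
Imaginary quadratic field, so n = 2, s = r2 = 1, r1 = 0
M = (n!/n^n) * (4/pi)^s * sqrt(|disc(K)|) = (2!/2^2) * (4/pi)^1 * sqrt(367)
= 0.5 * 1.273240 * 19.157244
= 12.1959

12.1959


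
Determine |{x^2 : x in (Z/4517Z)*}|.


For prime p, the number of non-zero quadratic residues is (p-1)/2.
= (4517-1)/2
= 2258

2258


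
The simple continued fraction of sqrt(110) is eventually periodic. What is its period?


Run the CF algorithm for sqrt(110).
a_0 = floor(sqrt(110)) = 10; set m_0=0, q_0=1.
Recurrence: m' = q*a - m,  q' = (d - m'^2)/q,  a' = floor((a_0 + m')/q').
  step 1: m=10, q=10, a=2
  step 2: m=10, q=1, a=20
a_2 = 2*a_0 = 20, so the period closes here.
sqrt(110) = [10; 2, 20]
Period length = 2

2


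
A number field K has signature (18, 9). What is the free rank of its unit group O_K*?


By Dirichlet's unit theorem:
rank = r1 + r2 - 1
= 18 + 9 - 1
= 26

26


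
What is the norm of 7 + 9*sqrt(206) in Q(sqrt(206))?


N(a + b*sqrt(d)) = a^2 - d*b^2
= (7)^2 - (206)*(9)^2
= 49 - 16686
= -16637

-16637


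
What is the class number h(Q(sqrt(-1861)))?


K = Q(sqrt(-1861)). d mod 4 = 3, so D = disc(K) = 4d = -7444
h(K) equals the number of primitive reduced positive-definite forms (a, b, c) = a*x^2 + b*x*y + c*y^2 with b^2 - 4ac = D,
where reduced means |b| <= a <= c, with b >= 0 whenever |b| = a or a = c, and primitive means gcd(a, b, c) = 1.
Reduced forces 3a^2 <= |D| = 7444, so 1 <= a <= 49; b must have the parity of D, and c = (b^2 - D)/(4a) must be an integer >= a.
Enumerate a = 1..49, b in [-a, a]:
  a=1: (1, 0, 1861)  [1]
  a=2: (2, 2, 931)  [1]
  a=3..4: none
  a=5: (5, -4, 373), (5, 4, 373)  [2]
  a=6: none
  a=7: (7, -2, 266), (7, 2, 266)  [2]
  a=8..9: none
  a=10: (10, -6, 187), (10, 6, 187)  [2]
  a=11: (11, -6, 170), (11, 6, 170)  [2]
  a=12..13: none
  a=14: (14, -2, 133), (14, 2, 133)  [2]
  a=15..16: none
  a=17: (17, -6, 110), (17, 6, 110)  [2]
  a=18: none
  a=19: (19, -2, 98), (19, 2, 98)  [2]
  a=20..21: none
  a=22: (22, -6, 85), (22, 6, 85)  [2]
  a=23: (23, -10, 82), (23, 10, 82)  [2]
  a=24: none
  a=25: (25, -16, 77), (25, 16, 77)  [2]
  a=26..28: none
  a=29: (29, -26, 70), (29, 26, 70)  [2]
  a=30..33: none
  a=34: (34, -6, 55), (34, 6, 55)  [2]
  a=35: (35, -26, 58), (35, -16, 55), (35, 16, 55), (35, 26, 58)  [4]
  a=36: none
  a=37: (37, -20, 53), (37, 20, 53)  [2]
  a=38: (38, -2, 49), (38, 2, 49)  [2]
  a=39..40: none
  a=41: (41, -10, 46), (41, 10, 46)  [2]
  a=42: none
  a=43: (43, -34, 50), (43, 34, 50)  [2]
  a=44..49: none
Total reduced forms: 1 + 1 + 2 + 2 + 2 + 2 + 2 + 2 + 2 + 2 + 2 + 2 + 2 + 2 + 4 + 2 + 2 + 2 + 2 = 38
h = 38

38


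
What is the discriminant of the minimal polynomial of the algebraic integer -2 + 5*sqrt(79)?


The element -2 + 5*sqrt(79) has minimal polynomial:
x^2 + 4*x - 1971
Discriminant = (4)^2 - 4*(-1971)
= 16 + 7884
= 7900

7900


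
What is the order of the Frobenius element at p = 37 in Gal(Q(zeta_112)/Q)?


The Frobenius at p in Gal(Q(zeta_n)/Q) = (Z/nZ)* is the class of p, so its order is ord_112(37), the smallest k >= 1 with 37^k = 1 mod 112.
n = 112 = 2^4 * 7, phi(112) = 48; the order divides phi(n).
Divisors of 48: 1, 2, 3, 4, 6, 8, 12, 16, 24, 48
Repeated squaring mod 112: 37^1 = 37, 37^2 = 25, 37^4 = 65, 37^8 = 81, 37^16 = 65, 37^32 = 81
Test divisors in increasing order:
  k=1: 37^1 = 37 mod 112
  k=2: 37^2 = 25 mod 112
  k=3: 37^3 = 25 * 37 = 29 mod 112
  k=4: 37^4 = 65 mod 112
  k=6: 37^6 = 65 * 25 = 57 mod 112
  k=8: 37^8 = 81 mod 112
  k=12: 37^12 = 81 * 65 = 1 mod 112  <- first divisor giving 1
Order = 12

12


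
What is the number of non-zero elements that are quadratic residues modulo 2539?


For prime p, the number of non-zero quadratic residues is (p-1)/2.
= (2539-1)/2
= 1269

1269


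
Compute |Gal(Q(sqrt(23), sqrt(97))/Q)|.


The 2 square roots of distinct primes are multiplicatively independent over Q,
so [K:Q] = 2^2 and Gal(K/Q) is isomorphic to (Z/2Z)^2.
|Gal| = 2^2 = 4

4


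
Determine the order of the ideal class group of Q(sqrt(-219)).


K = Q(sqrt(-219)). d mod 4 = 1, so D = disc(K) = d = -219
h(K) equals the number of primitive reduced positive-definite forms (a, b, c) = a*x^2 + b*x*y + c*y^2 with b^2 - 4ac = D,
where reduced means |b| <= a <= c, with b >= 0 whenever |b| = a or a = c, and primitive means gcd(a, b, c) = 1.
Reduced forces 3a^2 <= |D| = 219, so 1 <= a <= 8; b must have the parity of D, and c = (b^2 - D)/(4a) must be an integer >= a.
Enumerate a = 1..8, b in [-a, a]:
  a=1: (1, 1, 55)  [1]
  a=2: none
  a=3: (3, 3, 19)  [1]
  a=4: none
  a=5: (5, -1, 11), (5, 1, 11)  [2]
  a=6..8: none
Total reduced forms: 1 + 1 + 2 = 4
h = 4

4


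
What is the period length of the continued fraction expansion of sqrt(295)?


Run the CF algorithm for sqrt(295).
a_0 = floor(sqrt(295)) = 17; set m_0=0, q_0=1.
Recurrence: m' = q*a - m,  q' = (d - m'^2)/q,  a' = floor((a_0 + m')/q').
  step 1: m=17, q=6, a=5
  step 2: m=13, q=21, a=1
  step 3: m=8, q=11, a=2
  step 4: m=14, q=9, a=3
  step 5: m=13, q=14, a=2
  step 6: m=15, q=5, a=6
  step 7: m=15, q=14, a=2
  step 8: m=13, q=9, a=3
  step 9: m=14, q=11, a=2
  step 10: m=8, q=21, a=1
  step 11: m=13, q=6, a=5
  step 12: m=17, q=1, a=34
a_12 = 2*a_0 = 34, so the period closes here.
sqrt(295) = [17; 5, 1, 2, 3, 2, 6, 2, 3, 2, 1, 5, 34]
Period length = 12

12


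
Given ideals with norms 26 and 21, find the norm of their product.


N(IJ) = N(I) * N(J)
= 26 * 21
= 546

546


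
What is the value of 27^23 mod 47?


p = 47 is prime and the exponent is (p-1)/2 = 23, so by Euler's criterion 27^23 = (27/47) = +1 or -1 mod 47.
Compute by square-and-multiply:
  23 = 16 + 4 + 2 + 1 (binary 10111)
  Repeated squaring mod 47: 27^1 = 27, 27^2 = 24, 27^4 = 12, 27^8 = 3, 27^16 = 9
  27^23 = 27^16 * 27^4 * 27^2 * 27^1 = 9 * 12 * 24 * 27 mod 47
    9 * 12 = 108 = 14 mod 47
    14 * 24 = 336 = 7 mod 47
    7 * 27 = 189 = 1 mod 47
  27^23 = 1 mod 47
Result 1: 27 is a quadratic residue mod 47.
27^23 mod 47 = 1

1


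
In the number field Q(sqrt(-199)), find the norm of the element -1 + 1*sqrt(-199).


N(a + b*sqrt(d)) = a^2 - d*b^2
= (-1)^2 - (-199)*(1)^2
= 1 + 199
= 200

200


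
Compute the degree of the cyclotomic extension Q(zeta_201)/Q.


The degree equals Euler's totient phi(201).
201 = 3 * 67
phi(201) = 132

132


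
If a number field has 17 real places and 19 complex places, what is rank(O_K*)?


By Dirichlet's unit theorem:
rank = r1 + r2 - 1
= 17 + 19 - 1
= 35

35


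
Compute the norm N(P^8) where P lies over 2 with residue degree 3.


N(P^a) = p^(a*f)
= 2^(8*3)
= 2^24
= 16777216

16777216


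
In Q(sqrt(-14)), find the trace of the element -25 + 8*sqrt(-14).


Tr(a + b*sqrt(d)) = (a + b*sqrt(d)) + (a - b*sqrt(d)) = 2a
= 2 * (-25)
= -50

-50


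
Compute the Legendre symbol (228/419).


p = 419 is prime, so compute (228/419) with the reciprocity algorithm (Jacobi-symbol steps: pull out 2s via (2/n), flip via reciprocity, reduce):
  pull out 2: (2/419) = -1  (since 419 mod 8 = 3)
  pull out 2: (2/419) = -1  (since 419 mod 8 = 3)
  reciprocity: (57/419) -> +(419/57)
  reduce: (20/57)
  pull out 2: (2/57) = +1  (since 57 mod 8 = 1)
  pull out 2: (2/57) = +1  (since 57 mod 8 = 1)
  reciprocity: (5/57) -> +(57/5)
  reduce: (2/5)
  pull out 2: (2/5) = -1  (since 5 mod 8 = 5)
  (1/5) = 1
Product of signs = -1
(228/419) = -1

-1


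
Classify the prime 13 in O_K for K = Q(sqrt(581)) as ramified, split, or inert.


K = Q(sqrt(581)). Since d mod 4 = 1, disc(K) = 581.
Check p | disc: 581 mod 13 = 9.
p does not divide disc. Compute Legendre symbol (d/p):
9^((13-1)/2) mod 13 = 1
(d/p) = 1, so p splits: (p) = P*P' with e=1, f=1, g=2.
Therefore p is split.

split


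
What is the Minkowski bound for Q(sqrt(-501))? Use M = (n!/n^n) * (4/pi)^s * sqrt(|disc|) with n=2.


d = -501, d mod 4 = 3, so disc(K) = 4d = -2004; |disc(K)| = 2004
Imaginary quadratic field, so n = 2, s = r2 = 1, r1 = 0
M = (n!/n^n) * (4/pi)^s * sqrt(|disc(K)|) = (2!/2^2) * (4/pi)^1 * sqrt(2004)
= 0.5 * 1.273240 * 44.766059
= 28.4990

28.4990


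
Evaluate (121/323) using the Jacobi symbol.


Compute (121/323) via quadratic reciprocity:
  reciprocity: (121/323) -> +(323/121)
  reduce: (81/121)
  reciprocity: (81/121) -> +(121/81)
  reduce: (40/81)
  pull out 2: (2/81) = +1  (since 81 mod 8 = 1)
  pull out 2: (2/81) = +1  (since 81 mod 8 = 1)
  pull out 2: (2/81) = +1  (since 81 mod 8 = 1)
  reciprocity: (5/81) -> +(81/5)
  reduce: (1/5)
  (1/5) = 1
Product of signs = 1

1


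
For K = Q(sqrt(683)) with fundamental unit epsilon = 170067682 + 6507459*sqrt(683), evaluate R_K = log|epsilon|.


epsilon = 170067682 + 6507459*sqrt(683)
= 3.4014e+08
R = ln(3.4014e+08)
= 19.6449

19.6449


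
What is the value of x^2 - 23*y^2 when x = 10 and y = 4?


x^2 - d*y^2
= 10^2 - 23*4^2
= 100 - 368
= -268

-268


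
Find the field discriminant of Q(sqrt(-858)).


For K = Q(sqrt(d)) with d squarefree: disc(K) = d if d = 1 mod 4, and disc(K) = 4d if d = 2 or 3 mod 4.
Here d = -858, and d mod 4 = 2.
d = 2 mod 4, not 1 (O_K = Z[sqrt(d)]), so disc(K) = 4d = 4 * (-858) = -3432

-3432


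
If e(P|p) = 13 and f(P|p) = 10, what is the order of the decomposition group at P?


|D_P| = e * f
= 13 * 10
= 130

130


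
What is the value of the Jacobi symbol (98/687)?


Compute (98/687) via quadratic reciprocity:
  pull out 2: (2/687) = +1  (since 687 mod 8 = 7)
  reciprocity: (49/687) -> +(687/49)
  reduce: (1/49)
  (1/49) = 1
Product of signs = 1

1


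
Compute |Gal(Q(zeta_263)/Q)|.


|Gal(Q(zeta_263)/Q)| = phi(263)
= 262

262


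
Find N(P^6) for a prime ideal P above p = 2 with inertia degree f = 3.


N(P^a) = p^(a*f)
= 2^(6*3)
= 2^18
= 262144

262144


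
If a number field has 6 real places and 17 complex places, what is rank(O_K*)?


By Dirichlet's unit theorem:
rank = r1 + r2 - 1
= 6 + 17 - 1
= 22

22


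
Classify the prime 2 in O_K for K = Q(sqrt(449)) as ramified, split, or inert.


K = Q(sqrt(449)). Since d mod 4 = 1, disc(K) = 449.
Check p | disc: 449 mod 2 = 1.
p=2 does not divide disc (d is 1 mod 4). 2 splits iff d = 1 mod 8.
d mod 8 = 1, so (d/2) = 1.
(d/p) = 1, so p splits: (p) = P*P' with e=1, f=1, g=2.
Therefore p is split.

split


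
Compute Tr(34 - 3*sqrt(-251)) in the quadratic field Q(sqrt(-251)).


Tr(a + b*sqrt(d)) = (a + b*sqrt(d)) + (a - b*sqrt(d)) = 2a
= 2 * (34)
= 68

68


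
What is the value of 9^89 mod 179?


p = 179 is prime and the exponent is (p-1)/2 = 89, so by Euler's criterion 9^89 = (9/179) = +1 or -1 mod 179.
Compute by square-and-multiply:
  89 = 64 + 16 + 8 + 1 (binary 1011001)
  Repeated squaring mod 179: 9^1 = 9, 9^2 = 81, 9^4 = 117, 9^8 = 85, 9^16 = 65, 9^32 = 108, 9^64 = 29
  9^89 = 9^64 * 9^16 * 9^8 * 9^1 = 29 * 65 * 85 * 9 mod 179
    29 * 65 = 1885 = 95 mod 179
    95 * 85 = 8075 = 20 mod 179
    20 * 9 = 180 = 1 mod 179
  9^89 = 1 mod 179
Result 1: 9 is a quadratic residue mod 179.
9^89 mod 179 = 1

1


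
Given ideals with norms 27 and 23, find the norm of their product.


N(IJ) = N(I) * N(J)
= 27 * 23
= 621

621


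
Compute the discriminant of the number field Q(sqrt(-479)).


For K = Q(sqrt(d)) with d squarefree: disc(K) = d if d = 1 mod 4, and disc(K) = 4d if d = 2 or 3 mod 4.
Here d = -479, and d mod 4 = 1.
d = 1 mod 4 (O_K = Z[(1+sqrt(d))/2]), so disc(K) = d = -479

-479


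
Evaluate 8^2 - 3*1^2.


x^2 - d*y^2
= 8^2 - 3*1^2
= 64 - 3
= 61

61


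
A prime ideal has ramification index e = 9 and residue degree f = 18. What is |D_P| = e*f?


|D_P| = e * f
= 9 * 18
= 162

162


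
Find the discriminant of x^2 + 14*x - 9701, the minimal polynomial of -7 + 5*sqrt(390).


The element -7 + 5*sqrt(390) has minimal polynomial:
x^2 + 14*x - 9701
Discriminant = (14)^2 - 4*(-9701)
= 196 + 38804
= 39000

39000


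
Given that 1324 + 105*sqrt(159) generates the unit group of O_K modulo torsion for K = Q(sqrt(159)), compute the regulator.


epsilon = 1324 + 105*sqrt(159)
= 2647.9996
R = ln(2647.9996)
= 7.8816

7.8816


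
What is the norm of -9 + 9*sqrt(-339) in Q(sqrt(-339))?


N(a + b*sqrt(d)) = a^2 - d*b^2
= (-9)^2 - (-339)*(9)^2
= 81 + 27459
= 27540

27540


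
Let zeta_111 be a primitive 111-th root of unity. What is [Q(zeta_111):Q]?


The degree equals Euler's totient phi(111).
111 = 3 * 37
phi(111) = 72

72


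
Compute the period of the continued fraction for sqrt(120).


Run the CF algorithm for sqrt(120).
a_0 = floor(sqrt(120)) = 10; set m_0=0, q_0=1.
Recurrence: m' = q*a - m,  q' = (d - m'^2)/q,  a' = floor((a_0 + m')/q').
  step 1: m=10, q=20, a=1
  step 2: m=10, q=1, a=20
a_2 = 2*a_0 = 20, so the period closes here.
sqrt(120) = [10; 1, 20]
Period length = 2

2


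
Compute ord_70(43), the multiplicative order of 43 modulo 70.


We want ord_70(43), the smallest k >= 1 with 43^k = 1 mod 70.
n = 70 = 2 * 5 * 7, phi(70) = 24; the order divides phi(n).
Divisors of 24: 1, 2, 3, 4, 6, 8, 12, 24
Repeated squaring mod 70: 43^1 = 43, 43^2 = 29, 43^4 = 1, 43^8 = 1, 43^16 = 1
Test divisors in increasing order:
  k=1: 43^1 = 43 mod 70
  k=2: 43^2 = 29 mod 70
  k=3: 43^3 = 29 * 43 = 57 mod 70
  k=4: 43^4 = 1 mod 70  <- first divisor giving 1
Order = 4

4


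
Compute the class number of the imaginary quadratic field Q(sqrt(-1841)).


K = Q(sqrt(-1841)). d mod 4 = 3, so D = disc(K) = 4d = -7364
h(K) equals the number of primitive reduced positive-definite forms (a, b, c) = a*x^2 + b*x*y + c*y^2 with b^2 - 4ac = D,
where reduced means |b| <= a <= c, with b >= 0 whenever |b| = a or a = c, and primitive means gcd(a, b, c) = 1.
Reduced forces 3a^2 <= |D| = 7364, so 1 <= a <= 49; b must have the parity of D, and c = (b^2 - D)/(4a) must be an integer >= a.
Enumerate a = 1..49, b in [-a, a]:
  a=1: (1, 0, 1841)  [1]
  a=2: (2, 2, 921)  [1]
  a=3: (3, -2, 614), (3, 2, 614)  [2]
  a=4: none
  a=5: (5, -4, 369), (5, 4, 369)  [2]
  a=6: (6, -2, 307), (6, 2, 307)  [2]
  a=7: (7, 0, 263)  [1]
  a=8: none
  a=9: (9, -4, 205), (9, 4, 205)  [2]
  a=10: (10, -6, 185), (10, 6, 185)  [2]
  a=11..13: none
  a=14: (14, 14, 135)  [1]
  a=15: (15, -14, 126), (15, -4, 123), (15, 4, 123), (15, 14, 126)  [4]
  a=16..17: none
  a=18: (18, -14, 105), (18, 14, 105)  [2]
  a=19..20: none
  a=21: (21, -14, 90), (21, 14, 90)  [2]
  a=22..24: none
  a=25: (25, -6, 74), (25, 6, 74)  [2]
  a=26: none
  a=27: (27, -14, 70), (27, 14, 70)  [2]
  a=28..29: none
  a=30: (30, -26, 67), (30, -14, 63), (30, 14, 63), (30, 26, 67)  [4]
  a=31: (31, -18, 62), (31, 18, 62)  [2]
  a=32..34: none
  a=35: (35, -14, 54), (35, 14, 54)  [2]
  a=36: none
  a=37: (37, -6, 50), (37, 6, 50)  [2]
  a=38..40: none
  a=41: (41, -4, 45), (41, 4, 45)  [2]
  a=42: (42, -14, 45), (42, 14, 45)  [2]
  a=43..49: none
Total reduced forms: 1 + 1 + 2 + 2 + 2 + 1 + 2 + 2 + 1 + 4 + 2 + 2 + 2 + 2 + 4 + 2 + 2 + 2 + 2 + 2 = 40
h = 40

40


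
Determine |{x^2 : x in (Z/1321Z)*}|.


For prime p, the number of non-zero quadratic residues is (p-1)/2.
= (1321-1)/2
= 660

660


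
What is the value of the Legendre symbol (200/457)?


p = 457 is prime, so compute (200/457) with the reciprocity algorithm (Jacobi-symbol steps: pull out 2s via (2/n), flip via reciprocity, reduce):
  pull out 2: (2/457) = +1  (since 457 mod 8 = 1)
  pull out 2: (2/457) = +1  (since 457 mod 8 = 1)
  pull out 2: (2/457) = +1  (since 457 mod 8 = 1)
  reciprocity: (25/457) -> +(457/25)
  reduce: (7/25)
  reciprocity: (7/25) -> +(25/7)
  reduce: (4/7)
  pull out 2: (2/7) = +1  (since 7 mod 8 = 7)
  pull out 2: (2/7) = +1  (since 7 mod 8 = 7)
  (1/7) = 1
Product of signs = 1
(200/457) = 1

1


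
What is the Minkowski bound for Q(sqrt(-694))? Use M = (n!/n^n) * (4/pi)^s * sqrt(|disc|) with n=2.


d = -694, d mod 4 = 2, so disc(K) = 4d = -2776; |disc(K)| = 2776
Imaginary quadratic field, so n = 2, s = r2 = 1, r1 = 0
M = (n!/n^n) * (4/pi)^s * sqrt(|disc(K)|) = (2!/2^2) * (4/pi)^1 * sqrt(2776)
= 0.5 * 1.273240 * 52.687759
= 33.5421

33.5421


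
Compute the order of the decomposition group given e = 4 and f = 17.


|D_P| = e * f
= 4 * 17
= 68

68


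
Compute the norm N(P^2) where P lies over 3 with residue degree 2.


N(P^a) = p^(a*f)
= 3^(2*2)
= 3^4
= 81

81


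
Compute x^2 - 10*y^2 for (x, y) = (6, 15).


x^2 - d*y^2
= 6^2 - 10*15^2
= 36 - 2250
= -2214

-2214


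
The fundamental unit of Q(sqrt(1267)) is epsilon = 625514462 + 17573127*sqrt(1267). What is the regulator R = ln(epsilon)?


epsilon = 625514462 + 17573127*sqrt(1267)
= 1.2510e+09
R = ln(1.2510e+09)
= 20.9472

20.9472


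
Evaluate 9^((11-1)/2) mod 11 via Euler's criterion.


p = 11 is prime and the exponent is (p-1)/2 = 5, so by Euler's criterion 9^5 = (9/11) = +1 or -1 mod 11.
Compute by square-and-multiply:
  5 = 4 + 1 (binary 101)
  Repeated squaring mod 11: 9^1 = 9, 9^2 = 4, 9^4 = 5
  9^5 = 9^4 * 9^1 = 5 * 9 mod 11
    5 * 9 = 45 = 1 mod 11
  9^5 = 1 mod 11
Result 1: 9 is a quadratic residue mod 11.
9^5 mod 11 = 1

1


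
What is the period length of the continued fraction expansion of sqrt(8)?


Run the CF algorithm for sqrt(8).
a_0 = floor(sqrt(8)) = 2; set m_0=0, q_0=1.
Recurrence: m' = q*a - m,  q' = (d - m'^2)/q,  a' = floor((a_0 + m')/q').
  step 1: m=2, q=4, a=1
  step 2: m=2, q=1, a=4
a_2 = 2*a_0 = 4, so the period closes here.
sqrt(8) = [2; 1, 4]
Period length = 2

2


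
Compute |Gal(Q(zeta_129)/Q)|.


|Gal(Q(zeta_129)/Q)| = phi(129)
= 84

84


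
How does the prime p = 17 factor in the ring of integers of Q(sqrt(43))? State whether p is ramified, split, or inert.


K = Q(sqrt(43)). Since d mod 4 = 3, disc(K) = 172.
Check p | disc: 172 mod 17 = 2.
p does not divide disc. Compute Legendre symbol (d/p):
9^((17-1)/2) mod 17 = 1
(d/p) = 1, so p splits: (p) = P*P' with e=1, f=1, g=2.
Therefore p is split.

split


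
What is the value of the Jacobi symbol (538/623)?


Compute (538/623) via quadratic reciprocity:
  pull out 2: (2/623) = +1  (since 623 mod 8 = 7)
  reciprocity: (269/623) -> +(623/269)
  reduce: (85/269)
  reciprocity: (85/269) -> +(269/85)
  reduce: (14/85)
  pull out 2: (2/85) = -1  (since 85 mod 8 = 5)
  reciprocity: (7/85) -> +(85/7)
  reduce: (1/7)
  (1/7) = 1
Product of signs = -1

-1


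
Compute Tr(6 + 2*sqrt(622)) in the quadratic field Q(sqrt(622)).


Tr(a + b*sqrt(d)) = (a + b*sqrt(d)) + (a - b*sqrt(d)) = 2a
= 2 * (6)
= 12

12


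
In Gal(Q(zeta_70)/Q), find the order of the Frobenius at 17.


The Frobenius at p in Gal(Q(zeta_n)/Q) = (Z/nZ)* is the class of p, so its order is ord_70(17), the smallest k >= 1 with 17^k = 1 mod 70.
n = 70 = 2 * 5 * 7, phi(70) = 24; the order divides phi(n).
Divisors of 24: 1, 2, 3, 4, 6, 8, 12, 24
Repeated squaring mod 70: 17^1 = 17, 17^2 = 9, 17^4 = 11, 17^8 = 51, 17^16 = 11
Test divisors in increasing order:
  k=1: 17^1 = 17 mod 70
  k=2: 17^2 = 9 mod 70
  k=3: 17^3 = 9 * 17 = 13 mod 70
  k=4: 17^4 = 11 mod 70
  k=6: 17^6 = 11 * 9 = 29 mod 70
  k=8: 17^8 = 51 mod 70
  k=12: 17^12 = 51 * 11 = 1 mod 70  <- first divisor giving 1
Order = 12

12


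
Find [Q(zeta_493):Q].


The degree equals Euler's totient phi(493).
493 = 17 * 29
phi(493) = 448

448


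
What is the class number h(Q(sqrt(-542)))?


K = Q(sqrt(-542)). d mod 4 = 2, so D = disc(K) = 4d = -2168
h(K) equals the number of primitive reduced positive-definite forms (a, b, c) = a*x^2 + b*x*y + c*y^2 with b^2 - 4ac = D,
where reduced means |b| <= a <= c, with b >= 0 whenever |b| = a or a = c, and primitive means gcd(a, b, c) = 1.
Reduced forces 3a^2 <= |D| = 2168, so 1 <= a <= 26; b must have the parity of D, and c = (b^2 - D)/(4a) must be an integer >= a.
Enumerate a = 1..26, b in [-a, a]:
  a=1: (1, 0, 542)  [1]
  a=2: (2, 0, 271)  [1]
  a=3: (3, -2, 181), (3, 2, 181)  [2]
  a=4..5: none
  a=6: (6, -4, 91), (6, 4, 91)  [2]
  a=7: (7, -4, 78), (7, 4, 78)  [2]
  a=8: none
  a=9: (9, -8, 62), (9, 8, 62)  [2]
  a=10..12: none
  a=13: (13, -4, 42), (13, 4, 42)  [2]
  a=14: (14, -4, 39), (14, 4, 39)  [2]
  a=15..16: none
  a=17: (17, -12, 34), (17, 12, 34)  [2]
  a=18: (18, -8, 31), (18, 8, 31)  [2]
  a=19: (19, -6, 29), (19, 6, 29)  [2]
  a=20: none
  a=21: (21, -10, 27), (21, -4, 26), (21, 4, 26), (21, 10, 27)  [4]
  a=22..26: none
Total reduced forms: 1 + 1 + 2 + 2 + 2 + 2 + 2 + 2 + 2 + 2 + 2 + 4 = 24
h = 24

24


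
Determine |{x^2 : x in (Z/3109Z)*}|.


For prime p, the number of non-zero quadratic residues is (p-1)/2.
= (3109-1)/2
= 1554

1554


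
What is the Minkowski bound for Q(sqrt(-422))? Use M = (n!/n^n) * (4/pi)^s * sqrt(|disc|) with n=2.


d = -422, d mod 4 = 2, so disc(K) = 4d = -1688; |disc(K)| = 1688
Imaginary quadratic field, so n = 2, s = r2 = 1, r1 = 0
M = (n!/n^n) * (4/pi)^s * sqrt(|disc(K)|) = (2!/2^2) * (4/pi)^1 * sqrt(1688)
= 0.5 * 1.273240 * 41.085277
= 26.1557

26.1557


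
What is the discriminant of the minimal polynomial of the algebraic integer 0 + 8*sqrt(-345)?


The element 0 + 8*sqrt(-345) has minimal polynomial:
x^2 + 0*x + 22080
Discriminant = (0)^2 - 4*(22080)
= 0 - 88320
= -88320

-88320


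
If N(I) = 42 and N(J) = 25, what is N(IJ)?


N(IJ) = N(I) * N(J)
= 42 * 25
= 1050

1050


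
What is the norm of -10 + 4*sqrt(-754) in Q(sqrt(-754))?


N(a + b*sqrt(d)) = a^2 - d*b^2
= (-10)^2 - (-754)*(4)^2
= 100 + 12064
= 12164

12164


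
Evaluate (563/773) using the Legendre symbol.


p = 773 is prime, so compute (563/773) with the reciprocity algorithm (Jacobi-symbol steps: pull out 2s via (2/n), flip via reciprocity, reduce):
  reciprocity: (563/773) -> +(773/563)
  reduce: (210/563)
  pull out 2: (2/563) = -1  (since 563 mod 8 = 3)
  reciprocity: (105/563) -> +(563/105)
  reduce: (38/105)
  pull out 2: (2/105) = +1  (since 105 mod 8 = 1)
  reciprocity: (19/105) -> +(105/19)
  reduce: (10/19)
  pull out 2: (2/19) = -1  (since 19 mod 8 = 3)
  reciprocity: (5/19) -> +(19/5)
  reduce: (4/5)
  pull out 2: (2/5) = -1  (since 5 mod 8 = 5)
  pull out 2: (2/5) = -1  (since 5 mod 8 = 5)
  (1/5) = 1
Product of signs = 1
(563/773) = 1

1


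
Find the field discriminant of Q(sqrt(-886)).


For K = Q(sqrt(d)) with d squarefree: disc(K) = d if d = 1 mod 4, and disc(K) = 4d if d = 2 or 3 mod 4.
Here d = -886, and d mod 4 = 2.
d = 2 mod 4, not 1 (O_K = Z[sqrt(d)]), so disc(K) = 4d = 4 * (-886) = -3544

-3544


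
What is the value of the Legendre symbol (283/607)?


p = 607 is prime, so compute (283/607) with the reciprocity algorithm (Jacobi-symbol steps: pull out 2s via (2/n), flip via reciprocity, reduce):
  reciprocity: (283/607) -> -(607/283)
  reduce: (41/283)
  reciprocity: (41/283) -> +(283/41)
  reduce: (37/41)
  reciprocity: (37/41) -> +(41/37)
  reduce: (4/37)
  pull out 2: (2/37) = -1  (since 37 mod 8 = 5)
  pull out 2: (2/37) = -1  (since 37 mod 8 = 5)
  (1/37) = 1
Product of signs = -1
(283/607) = -1

-1


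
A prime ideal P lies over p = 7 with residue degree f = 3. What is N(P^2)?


N(P^a) = p^(a*f)
= 7^(2*3)
= 7^6
= 117649

117649


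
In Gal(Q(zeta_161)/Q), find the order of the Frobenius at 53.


The Frobenius at p in Gal(Q(zeta_n)/Q) = (Z/nZ)* is the class of p, so its order is ord_161(53), the smallest k >= 1 with 53^k = 1 mod 161.
n = 161 = 7 * 23, phi(161) = 132; the order divides phi(n).
Divisors of 132: 1, 2, 3, 4, 6, 11, 12, 22, 33, 44, 66, 132
Repeated squaring mod 161: 53^1 = 53, 53^2 = 72, 53^4 = 32, 53^8 = 58, 53^16 = 144, 53^32 = 128, 53^64 = 123, 53^128 = 156
Test divisors in increasing order:
  k=1: 53^1 = 53 mod 161
  k=2: 53^2 = 72 mod 161
  k=3: 53^3 = 72 * 53 = 113 mod 161
  k=4: 53^4 = 32 mod 161
  k=6: 53^6 = 32 * 72 = 50 mod 161
  k=11: 53^11 = 58 * 72 * 53 = 114 mod 161
  k=12: 53^12 = 58 * 32 = 85 mod 161
  k=22: 53^22 = 144 * 32 * 72 = 116 mod 161
  k=33: 53^33 = 128 * 53 = 22 mod 161
  k=44: 53^44 = 128 * 58 * 32 = 93 mod 161
  k=66: 53^66 = 123 * 72 = 1 mod 161  <- first divisor giving 1
Order = 66

66


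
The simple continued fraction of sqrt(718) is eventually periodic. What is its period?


Run the CF algorithm for sqrt(718).
a_0 = floor(sqrt(718)) = 26; set m_0=0, q_0=1.
Recurrence: m' = q*a - m,  q' = (d - m'^2)/q,  a' = floor((a_0 + m')/q').
  step 1: m=26, q=42, a=1
  step 2: m=16, q=11, a=3
  step 3: m=17, q=39, a=1
  step 4: m=22, q=6, a=8
  step 5: m=26, q=7, a=7
  step 6: m=23, q=27, a=1
  step 7: m=4, q=26, a=1
  step 8: m=22, q=9, a=5
  step 9: m=23, q=21, a=2
  step 10: m=19, q=17, a=2
  step 11: m=15, q=29, a=1
  step 12: m=14, q=18, a=2
  step 13: m=22, q=13, a=3
  step 14: m=17, q=33, a=1
  step 15: m=16, q=14, a=3
  step 16: m=26, q=3, a=17
  step 17: m=25, q=31, a=1
  step 18: m=6, q=22, a=1
  step 19: m=16, q=21, a=2
  step 20: m=26, q=2, a=26
  step 21: m=26, q=21, a=2
  step 22: m=16, q=22, a=1
  step 23: m=6, q=31, a=1
  step 24: m=25, q=3, a=17
  step 25: m=26, q=14, a=3
  step 26: m=16, q=33, a=1
  step 27: m=17, q=13, a=3
  step 28: m=22, q=18, a=2
  step 29: m=14, q=29, a=1
  step 30: m=15, q=17, a=2
  step 31: m=19, q=21, a=2
  step 32: m=23, q=9, a=5
  step 33: m=22, q=26, a=1
  step 34: m=4, q=27, a=1
  step 35: m=23, q=7, a=7
  step 36: m=26, q=6, a=8
  step 37: m=22, q=39, a=1
  step 38: m=17, q=11, a=3
  step 39: m=16, q=42, a=1
  step 40: m=26, q=1, a=52
a_40 = 2*a_0 = 52, so the period closes here.
sqrt(718) = [26; 1, 3, 1, 8, 7, 1, 1, 5, 2, 2, 1, 2, 3, 1, 3, 17, 1, 1, 2, 26, 2, 1, 1, 17, 3, 1, 3, 2, 1, 2, 2, 5, 1, 1, 7, 8, 1, 3, 1, 52]
Period length = 40

40


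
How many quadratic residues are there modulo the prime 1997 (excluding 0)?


For prime p, the number of non-zero quadratic residues is (p-1)/2.
= (1997-1)/2
= 998

998


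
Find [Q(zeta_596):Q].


The degree equals Euler's totient phi(596).
596 = 2^2 * 149
phi(596) = 296

296


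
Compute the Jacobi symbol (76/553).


Compute (76/553) via quadratic reciprocity:
  pull out 2: (2/553) = +1  (since 553 mod 8 = 1)
  pull out 2: (2/553) = +1  (since 553 mod 8 = 1)
  reciprocity: (19/553) -> +(553/19)
  reduce: (2/19)
  pull out 2: (2/19) = -1  (since 19 mod 8 = 3)
  (1/19) = 1
Product of signs = -1

-1


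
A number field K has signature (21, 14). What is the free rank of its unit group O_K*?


By Dirichlet's unit theorem:
rank = r1 + r2 - 1
= 21 + 14 - 1
= 34

34


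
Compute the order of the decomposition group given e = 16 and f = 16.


|D_P| = e * f
= 16 * 16
= 256

256


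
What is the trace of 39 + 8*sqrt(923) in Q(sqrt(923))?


Tr(a + b*sqrt(d)) = (a + b*sqrt(d)) + (a - b*sqrt(d)) = 2a
= 2 * (39)
= 78

78


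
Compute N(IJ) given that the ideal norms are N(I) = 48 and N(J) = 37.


N(IJ) = N(I) * N(J)
= 48 * 37
= 1776

1776


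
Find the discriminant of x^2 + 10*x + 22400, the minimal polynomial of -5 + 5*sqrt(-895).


The element -5 + 5*sqrt(-895) has minimal polynomial:
x^2 + 10*x + 22400
Discriminant = (10)^2 - 4*(22400)
= 100 - 89600
= -89500

-89500


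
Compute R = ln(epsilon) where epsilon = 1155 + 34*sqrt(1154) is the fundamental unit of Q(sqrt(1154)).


epsilon = 1155 + 34*sqrt(1154)
= 2309.9996
R = ln(2309.9996)
= 7.7450

7.7450


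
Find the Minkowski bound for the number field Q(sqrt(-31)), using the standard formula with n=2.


d = -31, d mod 4 = 1, so disc(K) = d = -31; |disc(K)| = 31
Imaginary quadratic field, so n = 2, s = r2 = 1, r1 = 0
M = (n!/n^n) * (4/pi)^s * sqrt(|disc(K)|) = (2!/2^2) * (4/pi)^1 * sqrt(31)
= 0.5 * 1.273240 * 5.567764
= 3.5445

3.5445


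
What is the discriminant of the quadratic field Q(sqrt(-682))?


For K = Q(sqrt(d)) with d squarefree: disc(K) = d if d = 1 mod 4, and disc(K) = 4d if d = 2 or 3 mod 4.
Here d = -682, and d mod 4 = 2.
d = 2 mod 4, not 1 (O_K = Z[sqrt(d)]), so disc(K) = 4d = 4 * (-682) = -2728

-2728


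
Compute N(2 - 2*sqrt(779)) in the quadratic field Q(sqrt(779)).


N(a + b*sqrt(d)) = a^2 - d*b^2
= (2)^2 - (779)*(-2)^2
= 4 - 3116
= -3112

-3112


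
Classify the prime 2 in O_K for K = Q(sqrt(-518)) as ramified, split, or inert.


K = Q(sqrt(-518)). Since d mod 4 = 2, disc(K) = -2072.
Check p | disc: -2072 mod 2 = 0.
p divides disc, so p ramifies: (p) = P^2 with e=2, f=1, g=1.
Therefore p is ramified.

ramified
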